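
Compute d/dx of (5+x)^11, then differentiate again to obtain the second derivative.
First derivative: 11(5+x)^{10}. Second derivative: 11·10·(5+x)^{9} = 110(5+x)^{9}.

Answer: 110(5+x)^9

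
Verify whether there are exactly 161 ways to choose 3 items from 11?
False

C(11,3) = 165 ≠ 161.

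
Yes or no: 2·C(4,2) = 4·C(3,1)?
Yes

Reasoning: Absorption identity k·C(n,k) = n·C(n-1,k-1). LHS = 2·6 = 12; RHS = 4·3 = 12.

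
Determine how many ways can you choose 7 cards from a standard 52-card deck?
133,784,560

Reasoning: C(52,7) = 133,784,560.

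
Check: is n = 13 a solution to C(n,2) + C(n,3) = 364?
Yes

Explanation: C(13,2) + C(13,3) = 78 + 286 = 364, which equals 364.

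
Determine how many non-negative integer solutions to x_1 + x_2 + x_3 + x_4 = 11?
C(11+4-1, 4-1) = 364.

Answer: 364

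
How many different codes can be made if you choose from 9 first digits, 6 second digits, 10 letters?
540

Reasoning: By the multiplication principle: 9 × 6 × 10 = 540.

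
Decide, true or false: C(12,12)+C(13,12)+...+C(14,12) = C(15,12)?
False

Reasoning: Hockey stick identity gives Σ = C(15,13) = 105; RHS C(15,12) = 455.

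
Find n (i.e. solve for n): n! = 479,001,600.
12

Explanation: n! is strictly increasing. 10! = 3,628,800, 11! = 39,916,800, 12! = 479,001,600 ✓. So n = 12.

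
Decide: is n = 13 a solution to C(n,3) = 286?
Yes
C(13,3) = 13·12·11/3! = 1,716/6 = 286, which equals 286.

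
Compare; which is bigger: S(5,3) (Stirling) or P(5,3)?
P(5,3)

Explanation: S(5,3) = 3·S(4,3) + S(4,2) = 3·6 + 7 = 25; P(5,3) = 60.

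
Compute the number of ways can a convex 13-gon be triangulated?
58,786
Using the Catalan number formula: C_n = C(2n, n) / (n+1)
C_11 = C(22, 11) / (11+1)
     = 705432 / 12
     = 58,786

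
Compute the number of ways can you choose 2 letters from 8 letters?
C(8,2) = 8! / (2! × (8-2)!)
         = 8! / (2! × 6!)
         = 28
Final answer: 28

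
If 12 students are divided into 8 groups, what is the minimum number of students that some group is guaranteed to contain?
Pigeonhole: ⌈12/8⌉ = 2.

Answer: 2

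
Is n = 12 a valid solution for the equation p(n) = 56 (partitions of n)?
No

Reasoning: Pentagonal recurrence p(n) = p(n−1) + p(n−2) − p(n−5) − p(n−7) + …: p(12) = p(11) + p(10) − p(7) − p(5) + p(0) = 56 + 42 − 15 − 7 + 1 = 77, which does not equal 56.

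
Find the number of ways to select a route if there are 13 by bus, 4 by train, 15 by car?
32

Working:
By the addition principle: 13 + 4 + 15 = 32.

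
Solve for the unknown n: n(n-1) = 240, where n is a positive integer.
n² − n − 240 = 0, so n = (1 ± √(1 + 4·240))/2 = (1 ± √961)/2 = (1 ± 31)/2, i.e. n = 16 or n = -15. Taking the positive root, n = 16 (check: 16×15 = 240).
Final answer: 16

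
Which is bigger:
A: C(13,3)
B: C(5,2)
A

Reasoning: A=C(13,3)=286, B=C(5,2)=10.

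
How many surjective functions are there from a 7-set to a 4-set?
Onto functions = 4! × S(7,4)
First compute S(7,4) via recurrence:
Using the Stirling recurrence: S(n,k) = k·S(n-1,k) + S(n-1,k-1)
S(7,4) = 4·S(6,4) + S(6,3)
         = 4·65 + 90
         = 260 + 90
         = 350
Then: 24 × 350 = 8,400

Answer: 8,400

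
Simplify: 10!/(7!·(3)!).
120
This is C(10,7) = 120.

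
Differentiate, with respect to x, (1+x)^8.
8(1+x)^7

Reasoning: Using the power rule: d/dx (1+x)^8 = 8(1+x)^{7}.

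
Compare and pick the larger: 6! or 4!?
6!
6!=720, 4!=24. 6! > 4!.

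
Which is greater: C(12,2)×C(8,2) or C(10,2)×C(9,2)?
C(12,2)×C(8,2)

Reasoning: C(12,2)×C(8,2)=1,848, C(10,2)×C(9,2)=1,620.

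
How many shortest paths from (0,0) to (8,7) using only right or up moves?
6,435

Solution: Choose 8 rights from 15 moves: C(15,8) = 6,435.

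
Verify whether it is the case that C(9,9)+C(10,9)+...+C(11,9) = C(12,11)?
Hockey stick identity gives Σ = C(12,10) = 66; RHS C(12,11) = 12.

Answer: False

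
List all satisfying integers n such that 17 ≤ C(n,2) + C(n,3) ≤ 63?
5, 6, 7

Explanation: C(4,2)+C(4,3)=10; C(5,2)+C(5,3)=20; C(6,2)+C(6,3)=35; C(7,2)+C(7,3)=56; C(8,2)+C(8,3)=84. So valid n = 5, 6, 7.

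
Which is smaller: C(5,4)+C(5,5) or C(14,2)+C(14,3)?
C(5,4)+C(5,5)

Solution: First=6, Second=455.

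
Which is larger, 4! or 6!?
6!

Solution: 4!=24, 6!=720. 6! > 4!.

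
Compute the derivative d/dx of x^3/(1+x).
(3x^2(1+x) - x^3)/(1+x)²
Quotient rule: [3x^{2}(1+x) - x^3]/(1+x)².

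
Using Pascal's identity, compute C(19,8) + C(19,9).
C(19,8) + C(19,9) = C(20,9) = 167,960.

Answer: 167,960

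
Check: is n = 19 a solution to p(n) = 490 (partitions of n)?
Yes

Explanation: Pentagonal recurrence p(n) = p(n−1) + p(n−2) − p(n−5) − p(n−7) + …: p(19) = p(18) + p(17) − p(14) − p(12) + p(7) + p(4) = 385 + 297 − 135 − 77 + 15 + 5 = 490, which equals 490.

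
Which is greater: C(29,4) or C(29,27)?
C(29,4)

Explanation: C(29,4)=23,751, C(29,27)=406.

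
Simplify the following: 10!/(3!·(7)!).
120

Solution: This is C(10,3) = 120.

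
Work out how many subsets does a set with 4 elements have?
16

Solution: Each element can be included or excluded: 2^4 = 16.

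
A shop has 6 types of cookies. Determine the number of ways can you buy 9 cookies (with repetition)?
Stars and bars: C(9+6-1, 9) = C(14, 9) = 2,002.
Final answer: 2,002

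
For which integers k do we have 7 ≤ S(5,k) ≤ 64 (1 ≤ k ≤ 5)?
2, 3, 4

S(5,1)=1; S(5,2)=15; S(5,3)=25; S(5,4)=10; S(5,5)=1. So valid k = 2, 3, 4.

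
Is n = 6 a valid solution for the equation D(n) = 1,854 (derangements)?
D(6) = (6-1)·[D(5) + D(4)] = 5·[44 + 9] = 265, which does not equal 1,854.
Final answer: No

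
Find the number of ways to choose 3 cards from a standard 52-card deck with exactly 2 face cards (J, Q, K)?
2,640

Working:
12 face cards and 40 non-face cards: C(12,2) × C(40,1) = 66 × 40 = 2,640.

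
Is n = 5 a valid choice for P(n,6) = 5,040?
No

P(5,6) = 0 since 6 > 5, which does not equal 5,040.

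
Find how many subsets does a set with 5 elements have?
32

Solution: Each element can be included or excluded: 2^5 = 32.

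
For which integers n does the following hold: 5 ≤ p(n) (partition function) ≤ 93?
4, 5, 6, 7, 8, 9, 10, 11, 12

Working:
Tabulating p(n) via p(n) = p(n−1) + p(n−2) − p(n−5) − p(n−7) + …: p(3)=3; p(4)=5; p(5)=7; p(6)=11; p(7)=15; p(8)=22; p(9)=30; p(10)=42; p(11)=56; p(12)=77; p(13)=101. So valid n = 4, 5, 6, 7, 8, 9, 10, 11, 12.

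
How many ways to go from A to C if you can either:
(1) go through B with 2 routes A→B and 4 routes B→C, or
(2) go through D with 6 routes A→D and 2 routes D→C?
Route via B: 2×4=8. Route via D: 6×2=12. Total: 20.

Answer: 20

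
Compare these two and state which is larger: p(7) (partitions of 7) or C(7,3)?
Pentagonal recurrence p(n) = p(n−1) + p(n−2) − p(n−5) − p(n−7) + …: p(7) = p(6) + p(5) − p(2) − p(0) = 11 + 7 − 2 − 1 = 15; C(7,3) = 35.
Final answer: C(7,3)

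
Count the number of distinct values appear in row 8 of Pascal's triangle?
Row 8 has entries C(8,0)..C(8,8); by symmetry C(8,k)=C(8,8-k), giving 5 distinct values.

Answer: 5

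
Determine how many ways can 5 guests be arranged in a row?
120

Explanation: Arrangements of 5 distinct objects: 5! = 120.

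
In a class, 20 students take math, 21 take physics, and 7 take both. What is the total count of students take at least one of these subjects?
|A∪B| = |A|+|B|-|A∩B| = 20+21-7 = 34.

Answer: 34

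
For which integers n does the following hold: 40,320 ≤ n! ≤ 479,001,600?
8, 9, 10, 11, 12
n! is strictly increasing; 8! = 40,320 and 12! = 479,001,600, so valid n = 8, 9, 10, 11, 12.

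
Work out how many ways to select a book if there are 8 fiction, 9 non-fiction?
17
By the addition principle: 8 + 9 = 17.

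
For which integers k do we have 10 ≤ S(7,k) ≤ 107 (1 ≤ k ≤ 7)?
S(7,1)=1; S(7,2)=63; S(7,3)=301; S(7,4)=350; S(7,5)=140; S(7,6)=21; S(7,7)=1. So valid k = 2, 6.

Answer: 2, 6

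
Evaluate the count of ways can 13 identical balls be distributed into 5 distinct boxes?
2,380

Working:
C(13+5-1, 5-1) = C(17, 4) = 2,380.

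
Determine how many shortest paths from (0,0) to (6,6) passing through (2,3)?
350
To (2,3): C(5,2)=10. From there: C(7,4)=35. Total: 350.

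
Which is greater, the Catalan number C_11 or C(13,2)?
C_11

C_11 = C(22,11)/(11+1) = 705,432/12 = 58,786; C(13,2) = 78.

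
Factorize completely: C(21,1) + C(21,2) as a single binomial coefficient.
By Pascal's identity: C(21,1) + C(21,2) = C(22,2) = 231.

Answer: C(22,2)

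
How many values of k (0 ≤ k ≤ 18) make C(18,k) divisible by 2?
15
Checking C(18,k) mod 2 for k = 0..18: divisible at k = 1, 3, 4, 5, 6, 7, 8, 9, 10, 11, 12, 13, 14, 15, 17. That's 15 values.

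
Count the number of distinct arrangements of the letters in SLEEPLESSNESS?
1,081,080

Solution: Word has 13 letters (S=5, L=2, E=4, P=1, N=1). Arrangements: 13!/Π(k!) = 1,081,080.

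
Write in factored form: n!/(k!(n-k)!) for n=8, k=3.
C(8,3) = 56

This is the binomial coefficient C(8,3) = 56.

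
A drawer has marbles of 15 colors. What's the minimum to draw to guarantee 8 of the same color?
106

Worst case: 7 of each = 105. One more: 106.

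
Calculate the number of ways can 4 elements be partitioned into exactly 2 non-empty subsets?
7

This equals S(4,2), the Stirling number of the 2nd kind.
Using the Stirling recurrence: S(n,k) = k·S(n-1,k) + S(n-1,k-1)
S(4,2) = 2·S(3,2) + S(3,1)
         = 2·3 + 1
         = 6 + 1
         = 7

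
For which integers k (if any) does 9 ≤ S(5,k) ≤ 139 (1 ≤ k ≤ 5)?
2, 3, 4

Solution: S(5,1)=1; S(5,2)=15; S(5,3)=25; S(5,4)=10; S(5,5)=1. So valid k = 2, 3, 4.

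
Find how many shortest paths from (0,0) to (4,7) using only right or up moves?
330

Working:
Choose 4 rights from 11 moves: C(11,4) = 330.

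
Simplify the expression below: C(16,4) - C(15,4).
455

Solution: C(16,4) - C(15,4) = C(15,3) = 455.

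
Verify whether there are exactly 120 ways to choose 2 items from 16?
True

Working:
C(16,2) = 120.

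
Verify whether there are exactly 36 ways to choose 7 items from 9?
True

Solution: C(9,7) = 36.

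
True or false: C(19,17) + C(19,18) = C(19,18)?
False

Solution: Pascal's identity gives C(20,18) = 190, whereas C(19,18) = 19.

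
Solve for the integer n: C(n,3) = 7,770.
37

Working:
C(n,3) = n(n−1)(n−2)/3! is increasing in n, and n(n−1)(n−2) = 3!·7,770 = 46,620 ≈ (n−1)^3 gives n ≈ 37.0. Check: C(35,3) = 6,545, C(36,3) = 7,140, C(37,3) = 7,770 ✓. So n = 37.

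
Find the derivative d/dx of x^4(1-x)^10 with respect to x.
4x^3(1-x)^10 - 10x^4(1-x)^9
Product rule: 4x^{3}(1-x)^{10} + x^4·(-10)(1-x)^{9}.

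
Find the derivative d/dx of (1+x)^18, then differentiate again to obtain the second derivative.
First derivative: 18(1+x)^{17}. Second derivative: 18·17·(1+x)^{16} = 306(1+x)^{16}.
Final answer: 306(1+x)^16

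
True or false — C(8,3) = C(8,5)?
True

Working:
Symmetry C(n,k) = C(n,n-k): C(8,3) = 56 and C(8,5) = 56. Both sides agree, so the statement holds.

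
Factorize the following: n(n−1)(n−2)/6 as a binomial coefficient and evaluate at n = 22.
C(n,3); C(22,3) = 1,540

Explanation: n(n−1)(n−2)/6 = n!/(3!(n−3)!) = C(n,3). At n = 22: C(22,3) = 1,540.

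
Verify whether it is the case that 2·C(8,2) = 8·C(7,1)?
True

Absorption identity k·C(n,k) = n·C(n-1,k-1). LHS = 2·28 = 56; RHS = 8·7 = 56.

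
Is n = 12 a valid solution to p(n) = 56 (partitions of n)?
No

Working:
Pentagonal recurrence p(n) = p(n−1) + p(n−2) − p(n−5) − p(n−7) + …: p(12) = p(11) + p(10) − p(7) − p(5) + p(0) = 56 + 42 − 15 − 7 + 1 = 77, which does not equal 56.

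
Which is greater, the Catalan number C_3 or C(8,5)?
C_3 = C(6,3)/(3+1) = 20/4 = 5; C(8,5) = 56.

Answer: C(8,5)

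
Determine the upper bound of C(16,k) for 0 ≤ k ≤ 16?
12,870

Solution: Maximum at k = 8: C(16,8) = 12,870.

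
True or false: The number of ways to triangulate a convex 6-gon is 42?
False

Triangulations of a convex 6-gon are counted by the Catalan number C_4: C_4 = C(8,4)/(4+1) = 70/5 = 14.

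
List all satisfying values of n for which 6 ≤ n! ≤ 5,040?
3, 4, 5, 6, 7

Solution: n! is strictly increasing; 3! = 6 and 7! = 5,040, so valid n = 3, 4, 5, 6, 7.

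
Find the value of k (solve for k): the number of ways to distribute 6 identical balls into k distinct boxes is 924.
7

Solution: Stars and bars: the count is C(6+k−1, k−1), increasing in k. k=5: C(10,4) = 210, k=6: C(11,5) = 462, k=7: C(12,6) = 924 ✓. So k = 7.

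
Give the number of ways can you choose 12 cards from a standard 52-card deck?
C(52,12) = 206,379,406,870.

Answer: 206,379,406,870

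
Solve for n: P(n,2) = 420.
21

P(n,2) = n(n−1) is increasing in n; n(n−1) ≈ (n−0.5)^2 = 420 gives n ≈ 21.0. Check: P(19,2) = 342, P(20,2) = 380, P(21,2) = 420 ✓. So n = 21.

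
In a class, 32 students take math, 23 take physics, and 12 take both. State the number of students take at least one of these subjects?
43
|A∪B| = |A|+|B|-|A∩B| = 32+23-12 = 43.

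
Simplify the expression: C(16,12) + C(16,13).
2,380

Solution: By Pascal's identity: C(17,13) = 2,380.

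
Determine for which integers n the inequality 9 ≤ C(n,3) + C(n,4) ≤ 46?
5, 6

Working:
C(4,3)+C(4,4)=5; C(5,3)+C(5,4)=15; C(6,3)+C(6,4)=35; C(7,3)+C(7,4)=70. So valid n = 5, 6.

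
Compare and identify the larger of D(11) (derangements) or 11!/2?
11!/2

Solution: D(11) = (11-1)·[D(10) + D(9)] = 10·[1,334,961 + 133,496] = 14,684,570; 11!/2 = 39,916,800/2 = 19,958,400.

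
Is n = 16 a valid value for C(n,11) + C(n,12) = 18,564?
No
C(16,11) + C(16,12) = 4,368 + 1,820 = 6,188, which does not equal 18,564.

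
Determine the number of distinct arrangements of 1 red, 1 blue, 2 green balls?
12

Explanation: Multinomial: 4!/(1! × 1! × 2!) = 12.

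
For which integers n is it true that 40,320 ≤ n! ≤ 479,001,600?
8, 9, 10, 11, 12

Explanation: n! is strictly increasing; 8! = 40,320 and 12! = 479,001,600, so valid n = 8, 9, 10, 11, 12.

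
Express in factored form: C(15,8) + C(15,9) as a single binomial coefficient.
C(16,9)

By Pascal's identity: C(15,8) + C(15,9) = C(16,9) = 11,440.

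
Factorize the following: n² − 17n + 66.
(n − 6)(n − 11)
Seek roots whose sum is 17 and product is 66: (6, 11). So n² − 17n + 66 = (n − 6)(n − 11).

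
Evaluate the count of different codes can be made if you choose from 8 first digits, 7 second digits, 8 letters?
448

Explanation: By the multiplication principle: 8 × 7 × 8 = 448.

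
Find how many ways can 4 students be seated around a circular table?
Circular arrangements: (4-1)! = 6.
Final answer: 6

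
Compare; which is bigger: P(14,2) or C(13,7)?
C(13,7)

Reasoning: P(14,2)=182, C(13,7)=1,716.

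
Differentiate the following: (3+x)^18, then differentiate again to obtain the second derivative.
306(3+x)^16

Reasoning: First derivative: 18(3+x)^{17}. Second derivative: 18·17·(3+x)^{16} = 306(3+x)^{16}.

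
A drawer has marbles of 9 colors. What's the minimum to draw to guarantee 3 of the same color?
19

Worst case: 2 of each = 18. One more: 19.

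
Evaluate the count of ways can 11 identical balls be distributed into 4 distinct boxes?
364

Solution: C(11+4-1, 4-1) = C(14, 3) = 364.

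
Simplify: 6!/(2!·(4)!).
15

Working:
This is C(6,2) = 15.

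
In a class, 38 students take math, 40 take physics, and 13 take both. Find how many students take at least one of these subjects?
|A∪B| = |A|+|B|-|A∩B| = 38+40-13 = 65.
Final answer: 65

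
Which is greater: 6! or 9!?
6!=720, 9!=362,880. 9! > 6!.
Final answer: 9!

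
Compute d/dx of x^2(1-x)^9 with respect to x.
Product rule: 2x^{1}(1-x)^{9} + x^2·(-9)(1-x)^{8}.

Answer: 2x^1(1-x)^9 - 9x^2(1-x)^8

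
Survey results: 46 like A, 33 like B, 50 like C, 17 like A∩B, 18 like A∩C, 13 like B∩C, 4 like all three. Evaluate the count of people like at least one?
|A∪B∪C| = 46+33+50-17-18-13+4 = 85.

Answer: 85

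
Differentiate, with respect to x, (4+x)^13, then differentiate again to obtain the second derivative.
156(4+x)^11
First derivative: 13(4+x)^{12}. Second derivative: 13·12·(4+x)^{11} = 156(4+x)^{11}.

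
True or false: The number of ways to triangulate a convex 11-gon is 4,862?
True

Explanation: Triangulations of a convex 11-gon are counted by the Catalan number C_9: C_9 = C(18,9)/(9+1) = 48,620/10 = 4,862.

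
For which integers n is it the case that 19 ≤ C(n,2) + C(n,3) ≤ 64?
5, 6, 7

Working:
C(4,2)+C(4,3)=10; C(5,2)+C(5,3)=20; C(6,2)+C(6,3)=35; C(7,2)+C(7,3)=56; C(8,2)+C(8,3)=84. So valid n = 5, 6, 7.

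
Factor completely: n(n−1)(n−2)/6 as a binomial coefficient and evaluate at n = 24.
C(n,3); C(24,3) = 2,024

Working:
n(n−1)(n−2)/6 = n!/(3!(n−3)!) = C(n,3). At n = 24: C(24,3) = 2,024.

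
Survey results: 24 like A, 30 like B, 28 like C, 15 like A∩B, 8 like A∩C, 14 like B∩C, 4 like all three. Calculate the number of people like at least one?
49

|A∪B∪C| = 24+30+28-15-8-14+4 = 49.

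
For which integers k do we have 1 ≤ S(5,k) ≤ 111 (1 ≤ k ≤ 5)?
1, 2, 3, 4, 5

Explanation: S(5,1)=1; S(5,2)=15; S(5,3)=25; S(5,4)=10; S(5,5)=1. So valid k = 1, 2, 3, 4, 5.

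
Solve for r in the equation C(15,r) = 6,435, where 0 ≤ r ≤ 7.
C(15,r) is increasing for 0 ≤ r ≤ 7. Stepping up (C(15,r+1) = C(15,r)·(15−r)/(r+1)): C(15,1) = 15, C(15,2) = 105, C(15,3) = 455, C(15,4) = 1,365, C(15,5) = 3,003, C(15,6) = 5,005, C(15,7) = 6,435 ✓. So r = 7.

Answer: 7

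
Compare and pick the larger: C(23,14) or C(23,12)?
C(23,12)

Explanation: C(23,14)=817,190, C(23,12)=1,352,078.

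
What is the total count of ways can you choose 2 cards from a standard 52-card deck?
1,326

Solution: C(52,2) = 1,326.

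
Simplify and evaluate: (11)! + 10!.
(11)! + 10! = (11)·10! + 10! = (11+1)·10! = 12·10! = 43,545,600.

Answer: 43,545,600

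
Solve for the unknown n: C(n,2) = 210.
21

Reasoning: C(n,2) = n(n−1)/2! is increasing in n, and n(n−1) = 2!·210 = 420 ≈ (n−0.5)^2 gives n ≈ 21.0. Check: C(19,2) = 171, C(20,2) = 190, C(21,2) = 210 ✓. So n = 21.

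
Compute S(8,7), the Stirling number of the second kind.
28

Explanation: Using the Stirling recurrence: S(n,k) = k·S(n-1,k) + S(n-1,k-1)
S(8,7) = 7·S(7,7) + S(7,6)
         = 7·1 + 21
         = 7 + 21
         = 28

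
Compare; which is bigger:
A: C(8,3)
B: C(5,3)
A

Explanation: A=C(8,3)=56, B=C(5,3)=10.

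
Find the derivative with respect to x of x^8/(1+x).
Quotient rule: [8x^{7}(1+x) - x^8]/(1+x)².

Answer: (8x^7(1+x) - x^8)/(1+x)²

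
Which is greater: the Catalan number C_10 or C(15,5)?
C_10

C_10 = C(20,10)/(10+1) = 184,756/11 = 16,796; C(15,5) = 3,003.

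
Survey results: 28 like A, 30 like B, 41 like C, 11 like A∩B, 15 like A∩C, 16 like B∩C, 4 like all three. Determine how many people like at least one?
61

Reasoning: |A∪B∪C| = 28+30+41-11-15-16+4 = 61.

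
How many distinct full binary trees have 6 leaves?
42

Solution: Using the Catalan number formula: C_n = C(2n, n) / (n+1)
C_5 = C(10, 5) / (5+1)
     = 252 / 6
     = 42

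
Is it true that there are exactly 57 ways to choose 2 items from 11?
False

Solution: C(11,2) = 55 ≠ 57.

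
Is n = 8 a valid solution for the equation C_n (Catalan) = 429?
No

C_8 = C(16,8)/(8+1) = 12,870/9 = 1,430, which does not equal 429.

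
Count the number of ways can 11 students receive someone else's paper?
14,684,570
Using D(n) = (n-1)[D(n-1) + D(n-2)]:
D(11) = (11-1) × [D(10) + D(9)]
      = 10 × [1334961 + 133496]
      = 10 × 1468457
      = 14,684,570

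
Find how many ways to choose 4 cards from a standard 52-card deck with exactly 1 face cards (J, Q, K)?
118,560
12 face cards and 40 non-face cards: C(12,1) × C(40,3) = 12 × 9,880 = 118,560.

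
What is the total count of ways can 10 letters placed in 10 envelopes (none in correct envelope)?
1,334,961

Working:
Using D(n) = (n-1)[D(n-1) + D(n-2)]:
D(10) = (10-1) × [D(9) + D(8)]
      = 9 × [133496 + 14833]
      = 9 × 148329
      = 1,334,961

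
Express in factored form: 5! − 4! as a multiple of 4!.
4 × 4! = 96

Solution: 5! − 4! = 5·4! − 4! = (5 − 1)·4! = 4 × 4! = 96.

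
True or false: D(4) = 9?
True

Working:
Derangements of 4 elements: D(4) = (4-1)·[D(3) + D(2)] = 3·[2 + 1] = 9.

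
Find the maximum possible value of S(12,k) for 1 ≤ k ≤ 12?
1,379,400
Row S(12,k) for k = 1..12 (via S(n,k) = k·S(n−1,k) + S(n−1,k−1)): 1, 2,047, 86,526, 611,501, 1,379,400, 1,323,652, 627,396, 159,027, 22,275, 1,705, 66, 1. The row is unimodal; maximum at k = 5: 1,379,400.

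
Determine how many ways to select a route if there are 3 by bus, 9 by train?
By the addition principle: 3 + 9 = 12.
Final answer: 12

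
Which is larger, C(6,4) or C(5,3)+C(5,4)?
By Pascal's identity: C(6,4) = C(5,3)+C(5,4) = 15. Equal.

Answer: Equal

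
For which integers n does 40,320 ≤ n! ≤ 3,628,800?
8, 9, 10

Explanation: n! is strictly increasing; 8! = 40,320 and 10! = 3,628,800, so valid n = 8, 9, 10.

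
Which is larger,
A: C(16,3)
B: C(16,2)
A=C(16,3)=560, B=C(16,2)=120.

Answer: A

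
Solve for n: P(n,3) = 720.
10
P(n,3) = n(n−1)(n−2) is increasing in n; n(n−1)(n−2) ≈ (n−1)^3 = 720 gives n ≈ 10.0. Check: P(8,3) = 336, P(9,3) = 504, P(10,3) = 720 ✓. So n = 10.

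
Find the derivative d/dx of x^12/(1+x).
(12x^11(1+x) - x^12)/(1+x)²

Solution: Quotient rule: [12x^{11}(1+x) - x^12]/(1+x)².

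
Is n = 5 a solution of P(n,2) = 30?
P(5,2) = 5·4 = 20, which does not equal 30.

Answer: No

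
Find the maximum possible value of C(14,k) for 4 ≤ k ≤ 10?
C(14,k) is maximised at the centre of the row: C(14,7) = 3,432.
Final answer: 3,432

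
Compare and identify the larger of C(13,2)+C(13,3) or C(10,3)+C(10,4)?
C(13,2)+C(13,3)
First=364, Second=330.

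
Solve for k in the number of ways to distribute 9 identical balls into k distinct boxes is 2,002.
Stars and bars: the count is C(9+k−1, k−1), increasing in k. k=4: C(12,3) = 220, k=5: C(13,4) = 715, k=6: C(14,5) = 2,002 ✓. So k = 6.
Final answer: 6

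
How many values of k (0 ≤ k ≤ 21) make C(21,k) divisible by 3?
16

Solution: Checking C(21,k) mod 3 for k = 0..21: divisible at k = 1, 2, 4, 5, 6, 7, 8, 10, 11, 13, 14, 15, 16, 17, 19, 20. That's 16 values.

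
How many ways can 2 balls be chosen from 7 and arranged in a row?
42

Reasoning: P(7,2) = 7!/(7-2)! = 42.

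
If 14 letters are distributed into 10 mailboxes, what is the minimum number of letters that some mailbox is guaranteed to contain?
2

Reasoning: Pigeonhole: ⌈14/10⌉ = 2.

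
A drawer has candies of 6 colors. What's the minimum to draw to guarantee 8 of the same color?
43

Explanation: Worst case: 7 of each = 42. One more: 43.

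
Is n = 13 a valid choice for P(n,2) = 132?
No

P(13,2) = 13·12 = 156, which does not equal 132.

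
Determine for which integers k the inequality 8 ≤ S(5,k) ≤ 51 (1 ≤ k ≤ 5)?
2, 3, 4

Working:
S(5,1)=1; S(5,2)=15; S(5,3)=25; S(5,4)=10; S(5,5)=1. So valid k = 2, 3, 4.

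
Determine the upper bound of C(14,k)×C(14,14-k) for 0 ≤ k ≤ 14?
C(14,k)·C(14,14-k) = C(14,k)², maximised at the centre k = 7: C(14,7)² = 11,778,624.

Answer: 11,778,624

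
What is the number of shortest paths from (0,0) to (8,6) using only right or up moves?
Choose 8 rights from 14 moves: C(14,8) = 3,003.
Final answer: 3,003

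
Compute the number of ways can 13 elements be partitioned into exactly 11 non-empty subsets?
2,431

Reasoning: This equals S(13,11), the Stirling number of the 2nd kind.
Using the Stirling recurrence: S(n,k) = k·S(n-1,k) + S(n-1,k-1)
S(13,11) = 11·S(12,11) + S(12,10)
         = 11·66 + 1705
         = 726 + 1705
         = 2,431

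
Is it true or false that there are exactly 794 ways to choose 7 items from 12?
False
C(12,7) = 792 ≠ 794.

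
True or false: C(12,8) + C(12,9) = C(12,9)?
False

Explanation: Pascal's identity gives C(13,9) = 715, whereas C(12,9) = 220.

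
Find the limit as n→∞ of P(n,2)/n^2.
1

Reasoning: P(n,2) = n(n-1) ≈ n^2 for large n. Limit = 1.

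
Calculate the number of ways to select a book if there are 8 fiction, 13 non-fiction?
21
By the addition principle: 8 + 13 = 21.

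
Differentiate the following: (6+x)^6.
6(6+x)^5

Working:
Using the power rule: d/dx (6+x)^6 = 6(6+x)^{5}.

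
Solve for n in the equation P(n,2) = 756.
P(n,2) = n(n−1) is increasing in n; n(n−1) ≈ (n−0.5)^2 = 756 gives n ≈ 28.0. Check: P(26,2) = 650, P(27,2) = 702, P(28,2) = 756 ✓. So n = 28.
Final answer: 28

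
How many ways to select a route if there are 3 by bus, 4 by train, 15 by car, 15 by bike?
37

Explanation: By the addition principle: 3 + 4 + 15 + 15 = 37.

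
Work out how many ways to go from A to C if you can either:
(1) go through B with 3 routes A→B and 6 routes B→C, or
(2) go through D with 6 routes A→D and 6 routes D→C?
54

Reasoning: Route via B: 3×6=18. Route via D: 6×6=36. Total: 54.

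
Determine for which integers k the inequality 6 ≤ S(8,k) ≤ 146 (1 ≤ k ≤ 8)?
S(8,1)=1; S(8,2)=127; S(8,3)=966; S(8,4)=1,701; S(8,5)=1,050; S(8,6)=266; S(8,7)=28; S(8,8)=1. So valid k = 2, 7.

Answer: 2, 7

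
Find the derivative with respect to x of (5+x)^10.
10(5+x)^9

Explanation: Using the power rule: d/dx (5+x)^10 = 10(5+x)^{9}.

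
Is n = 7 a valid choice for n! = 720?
7! = 7·6! = 7·720 = 5,040, which does not equal 720.

Answer: No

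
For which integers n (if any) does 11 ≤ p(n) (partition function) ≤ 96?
6, 7, 8, 9, 10, 11, 12

Working:
Tabulating p(n) via p(n) = p(n−1) + p(n−2) − p(n−5) − p(n−7) + …: p(5)=7; p(6)=11; p(7)=15; p(8)=22; p(9)=30; p(10)=42; p(11)=56; p(12)=77; p(13)=101. So valid n = 6, 7, 8, 9, 10, 11, 12.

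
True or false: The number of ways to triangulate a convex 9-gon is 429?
True

Working:
Triangulations of a convex 9-gon are counted by the Catalan number C_7: C_7 = C(14,7)/(7+1) = 3,432/8 = 429.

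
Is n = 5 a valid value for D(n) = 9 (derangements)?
No

Explanation: D(5) = (5-1)·[D(4) + D(3)] = 4·[9 + 2] = 44, which does not equal 9.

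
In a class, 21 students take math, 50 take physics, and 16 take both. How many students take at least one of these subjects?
|A∪B| = |A|+|B|-|A∩B| = 21+50-16 = 55.

Answer: 55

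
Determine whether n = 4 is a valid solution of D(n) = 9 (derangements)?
Yes

D(4) = (4-1)·[D(3) + D(2)] = 3·[2 + 1] = 9, which equals 9.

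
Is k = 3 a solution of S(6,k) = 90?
Yes

Explanation: S(6,3) = 3·S(5,3) + S(5,2) = 3·25 + 15 = 90, which equals 90.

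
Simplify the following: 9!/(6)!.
504

Solution: This equals 9×8×7 = 504.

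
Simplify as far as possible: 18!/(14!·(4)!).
This is C(18,14) = 3,060.
Final answer: 3,060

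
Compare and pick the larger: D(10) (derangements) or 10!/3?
D(10)

D(10) = (10-1)·[D(9) + D(8)] = 9·[133,496 + 14,833] = 1,334,961; 10!/3 = 3,628,800/3 = 1,209,600.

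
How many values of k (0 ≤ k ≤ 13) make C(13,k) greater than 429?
6

Reasoning: Row 13 is unimodal and symmetric about k=13/2. C(13,3)=286 ≤ 429; C(13,4)=715 > 429; by symmetry C(13,k) > 429 for k = 4..9. That's 9 - 4 + 1 = 6 values.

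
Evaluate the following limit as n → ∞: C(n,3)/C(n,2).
∞

Solution: C(n,3)/C(n,2) = (n-2)/3 → ∞ as n → ∞.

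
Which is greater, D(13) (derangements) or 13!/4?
D(13)

Working:
D(13) = (13-1)·[D(12) + D(11)] = 12·[176,214,841 + 14,684,570] = 2,290,792,932; 13!/4 = 6,227,020,800/4 = 1,556,755,200.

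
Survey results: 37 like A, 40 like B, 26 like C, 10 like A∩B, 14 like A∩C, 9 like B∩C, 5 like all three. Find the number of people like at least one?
75

Solution: |A∪B∪C| = 37+40+26-10-14-9+5 = 75.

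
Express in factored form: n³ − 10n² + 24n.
n(n − 4)(n − 6)

Solution: n³ − 10n² + 24n = n(n² − 10n + 24) = n(n − 4)(n − 6).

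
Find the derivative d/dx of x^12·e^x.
(12x^11 + x^12)e^x

Working:
Product rule: d/dx[x^12]·e^x + x^12·d/dx[e^x] = 12x^{11}e^x + x^12e^x.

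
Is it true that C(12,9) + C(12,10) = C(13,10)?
True

Explanation: Pascal's identity: LHS = 220 + 66 = 286; RHS = C(13,10) = 286. Both sides agree, so the statement holds.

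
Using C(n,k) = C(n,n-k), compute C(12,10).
66
C(12,10) = C(12,2) = 66.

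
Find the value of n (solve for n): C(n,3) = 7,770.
37

Explanation: C(n,3) = n(n−1)(n−2)/3! is increasing in n, and n(n−1)(n−2) = 3!·7,770 = 46,620 ≈ (n−1)^3 gives n ≈ 37.0. Check: C(35,3) = 6,545, C(36,3) = 7,140, C(37,3) = 7,770 ✓. So n = 37.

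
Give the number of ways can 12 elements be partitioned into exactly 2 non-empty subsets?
2,047

This equals S(12,2), the Stirling number of the 2nd kind.
Using the Stirling recurrence: S(n,k) = k·S(n-1,k) + S(n-1,k-1)
S(12,2) = 2·S(11,2) + S(11,1)
         = 2·1023 + 1
         = 2046 + 1
         = 2,047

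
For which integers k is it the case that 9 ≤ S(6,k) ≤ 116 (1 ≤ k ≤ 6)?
S(6,1)=1; S(6,2)=31; S(6,3)=90; S(6,4)=65; S(6,5)=15; S(6,6)=1. So valid k = 2, 3, 4, 5.
Final answer: 2, 3, 4, 5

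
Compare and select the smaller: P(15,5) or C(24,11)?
P(15,5)

Explanation: P(15,5)=360,360, C(24,11)=2,496,144.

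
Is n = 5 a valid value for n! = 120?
Yes

Working:
5! = 5·4! = 5·24 = 120, which equals 120.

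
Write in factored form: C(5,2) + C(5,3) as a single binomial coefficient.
C(6,3)

By Pascal's identity: C(5,2) + C(5,3) = C(6,3) = 20.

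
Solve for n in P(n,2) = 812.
29

Reasoning: P(n,2) = n(n−1) is increasing in n; n(n−1) ≈ (n−0.5)^2 = 812 gives n ≈ 29.0. Check: P(27,2) = 702, P(28,2) = 756, P(29,2) = 812 ✓. So n = 29.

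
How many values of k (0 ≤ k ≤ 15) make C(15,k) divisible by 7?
10

Working:
Checking C(15,k) mod 7 for k = 0..15: divisible at k = 2, 3, 4, 5, 6, 9, 10, 11, 12, 13. That's 10 values.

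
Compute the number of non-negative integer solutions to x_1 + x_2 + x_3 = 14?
120
C(14+3-1, 3-1) = 120.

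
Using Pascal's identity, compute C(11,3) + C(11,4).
495

Reasoning: C(11,3) + C(11,4) = C(12,4) = 495.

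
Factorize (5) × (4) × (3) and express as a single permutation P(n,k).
Product of 3 consecutive descending integers starting at 5: P(5,3) = 5!/2! = 60.
Final answer: P(5,3) = 5!/(2)!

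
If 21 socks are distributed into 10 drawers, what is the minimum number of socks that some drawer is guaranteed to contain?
3

Solution: Pigeonhole: ⌈21/10⌉ = 3.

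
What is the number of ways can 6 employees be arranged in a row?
720
Arrangements of 6 distinct objects: 6! = 720.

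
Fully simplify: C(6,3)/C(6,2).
C(n,k+1)/C(n,k) = (n−k)/(k+1). Here (6−2)/(2+1) = 4/3 = 4/3.

Answer: 4/3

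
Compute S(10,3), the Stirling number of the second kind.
9,330

Solution: Using the Stirling recurrence: S(n,k) = k·S(n-1,k) + S(n-1,k-1)
S(10,3) = 3·S(9,3) + S(9,2)
         = 3·3025 + 255
         = 9075 + 255
         = 9,330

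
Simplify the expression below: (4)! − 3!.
18

(4)! − 3! = (4)·3! − 3! = (4−1)·3! = 3·3! = 18.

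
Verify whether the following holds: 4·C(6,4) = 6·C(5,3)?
True

Working:
Absorption identity k·C(n,k) = n·C(n-1,k-1). LHS = 4·15 = 60; RHS = 6·10 = 60.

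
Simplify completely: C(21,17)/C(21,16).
5/17

Reasoning: C(n,k+1)/C(n,k) = (n−k)/(k+1). Here (21−16)/(16+1) = 5/17 = 5/17.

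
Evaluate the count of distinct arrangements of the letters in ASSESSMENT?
Word has 10 letters (A=1, S=4, E=2, M=1, N=1, T=1). Arrangements: 10!/Π(k!) = 75,600.
Final answer: 75,600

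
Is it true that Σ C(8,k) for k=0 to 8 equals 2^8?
True

Binomial theorem: Σ C(8,k) = (1+1)^8 = 2^8 = 256; RHS 2^8 = 256.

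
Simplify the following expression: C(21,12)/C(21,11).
5/6

C(n,k+1)/C(n,k) = (n−k)/(k+1). Here (21−11)/(11+1) = 10/12 = 5/6.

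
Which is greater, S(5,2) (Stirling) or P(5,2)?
P(5,2)

Solution: S(5,2) = 2·S(4,2) + S(4,1) = 2·7 + 1 = 15; P(5,2) = 20.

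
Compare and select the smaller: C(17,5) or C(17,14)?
C(17,14)

Working:
C(17,5)=6,188, C(17,14)=680.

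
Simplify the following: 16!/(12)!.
43,680
This equals 16×15×...×13 = 43,680.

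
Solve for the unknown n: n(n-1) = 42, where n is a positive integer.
7

Working:
n² − n − 42 = 0, so n = (1 ± √(1 + 4·42))/2 = (1 ± √169)/2 = (1 ± 13)/2, i.e. n = 7 or n = -6. Taking the positive root, n = 7 (check: 7×6 = 42).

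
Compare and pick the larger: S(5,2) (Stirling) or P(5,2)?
P(5,2)

Solution: S(5,2) = 2·S(4,2) + S(4,1) = 2·7 + 1 = 15; P(5,2) = 20.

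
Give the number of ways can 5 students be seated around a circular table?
24

Explanation: Circular arrangements: (5-1)! = 24.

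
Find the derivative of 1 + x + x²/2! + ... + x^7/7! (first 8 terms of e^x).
1 + x + x²/2! + ... + x^6/6!

Solution: Differentiating term by term gives the first 7 terms of e^x.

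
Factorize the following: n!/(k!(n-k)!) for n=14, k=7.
This is the binomial coefficient C(14,7) = 3,432.
Final answer: C(14,7) = 3,432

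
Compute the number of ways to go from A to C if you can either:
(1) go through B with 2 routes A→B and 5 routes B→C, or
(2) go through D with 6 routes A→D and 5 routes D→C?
40

Solution: Route via B: 2×5=10. Route via D: 6×5=30. Total: 40.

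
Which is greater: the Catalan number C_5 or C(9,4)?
C(9,4)

Explanation: C_5 = C(10,5)/(5+1) = 252/6 = 42; C(9,4) = 126.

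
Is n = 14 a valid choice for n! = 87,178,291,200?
14! = 14·13! = 14·6,227,020,800 = 87,178,291,200, which equals 87,178,291,200.

Answer: Yes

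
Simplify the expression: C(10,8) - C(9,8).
36

Explanation: C(10,8) - C(9,8) = C(9,7) = 36.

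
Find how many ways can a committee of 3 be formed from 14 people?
C(14,3) = 14! / (3! × (14-3)!)
         = 14! / (3! × 11!)
         = 364
Final answer: 364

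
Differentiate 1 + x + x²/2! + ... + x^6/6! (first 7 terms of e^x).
1 + x + x²/2! + ... + x^5/5!

Solution: Differentiating term by term gives the first 6 terms of e^x.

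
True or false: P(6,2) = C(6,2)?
False
P(6,2) = 30 and C(6,2) = 15; P(n,r) = r! × C(n,r) so P > C whenever r ≥ 2.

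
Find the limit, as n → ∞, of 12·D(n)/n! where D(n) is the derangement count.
12/e

Solution: D(n)/n! → 1/e, so 12·D(n)/n! → 12/e.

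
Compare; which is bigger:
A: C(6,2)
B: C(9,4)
B

Reasoning: A=C(6,2)=15, B=C(9,4)=126.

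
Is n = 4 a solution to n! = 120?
4! = 4·3! = 4·6 = 24, which does not equal 120.
Final answer: No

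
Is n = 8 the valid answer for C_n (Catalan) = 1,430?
Yes

Reasoning: C_8 = C(16,8)/(8+1) = 12,870/9 = 1,430, which equals 1,430.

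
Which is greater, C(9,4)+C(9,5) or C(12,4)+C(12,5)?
C(12,4)+C(12,5)

Solution: First=252, Second=1,287.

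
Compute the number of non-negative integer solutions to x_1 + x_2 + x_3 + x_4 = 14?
680

Working:
C(14+4-1, 4-1) = 680.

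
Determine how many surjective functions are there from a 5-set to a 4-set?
240

Working:
Onto functions = 4! × S(5,4)
First compute S(5,4) via recurrence:
Using the Stirling recurrence: S(n,k) = k·S(n-1,k) + S(n-1,k-1)
S(5,4) = 4·S(4,4) + S(4,3)
         = 4·1 + 6
         = 4 + 6
         = 10
Then: 24 × 10 = 240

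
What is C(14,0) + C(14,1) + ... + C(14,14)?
16,384
Sum of binomial coefficients = 2^14 = 16,384.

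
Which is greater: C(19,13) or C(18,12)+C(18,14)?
C(19,13)

C(19,13)=27,132; C(18,12)+C(18,14)=18,564+3,060=21,624.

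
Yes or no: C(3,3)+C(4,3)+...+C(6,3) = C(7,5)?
No

Hockey stick identity gives Σ = C(7,4) = 35; RHS C(7,5) = 21.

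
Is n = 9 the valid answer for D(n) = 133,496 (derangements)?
Yes

Reasoning: D(9) = (9-1)·[D(8) + D(7)] = 8·[14,833 + 1,854] = 133,496, which equals 133,496.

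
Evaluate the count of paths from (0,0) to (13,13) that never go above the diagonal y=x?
742,900

Reasoning: Counted by the Catalan number C_13: C_13 = C(26,13)/(13+1) = 10,400,600/14 = 742,900.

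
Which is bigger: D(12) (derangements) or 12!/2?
12!/2

Explanation: D(12) = (12-1)·[D(11) + D(10)] = 11·[14,684,570 + 1,334,961] = 176,214,841; 12!/2 = 479,001,600/2 = 239,500,800.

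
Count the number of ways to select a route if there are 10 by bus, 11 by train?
21

Working:
By the addition principle: 10 + 11 = 21.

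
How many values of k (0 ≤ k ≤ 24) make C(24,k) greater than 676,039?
9
Row 24 is unimodal and symmetric about k=24/2. C(24,7)=346,104 ≤ 676,039; C(24,8)=735,471 > 676,039; by symmetry C(24,k) > 676,039 for k = 8..16. That's 16 - 8 + 1 = 9 values.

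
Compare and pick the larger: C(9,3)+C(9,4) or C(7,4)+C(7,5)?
First=210, Second=56.

Answer: C(9,3)+C(9,4)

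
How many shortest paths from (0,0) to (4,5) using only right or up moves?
126

Reasoning: Choose 4 rights from 9 moves: C(9,4) = 126.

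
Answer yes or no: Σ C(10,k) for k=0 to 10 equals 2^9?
No

Working:
Binomial theorem: Σ C(10,k) = (1+1)^10 = 2^10 = 1,024; RHS 2^9 = 512.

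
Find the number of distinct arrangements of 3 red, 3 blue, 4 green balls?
Multinomial: 10!/(3! × 3! × 4!) = 4,200.
Final answer: 4,200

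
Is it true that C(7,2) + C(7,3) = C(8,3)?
True

Solution: Pascal's identity: LHS = 21 + 35 = 56; RHS = C(8,3) = 56. Both sides agree, so the statement holds.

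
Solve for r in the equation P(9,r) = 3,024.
P(9,r) = 9·8·…·(9−r+1), a product of r factors. Multiplying down from 9: 9 = 9; 9·8 = 72; 9·8·7 = 504; 9·8·7·6 = 3,024 ✓ (4 factors). So r = 4.
Final answer: 4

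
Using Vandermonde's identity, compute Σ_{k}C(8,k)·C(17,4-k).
= C(8+17,4) = C(25,4) = 12,650.

Answer: 12,650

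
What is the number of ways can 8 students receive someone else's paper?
Using D(n) = (n-1)[D(n-1) + D(n-2)]:
D(8) = (8-1) × [D(7) + D(6)]
      = 7 × [1854 + 265]
      = 7 × 2119
      = 14,833
Final answer: 14,833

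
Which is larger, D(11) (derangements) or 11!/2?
11!/2

Explanation: D(11) = (11-1)·[D(10) + D(9)] = 10·[1,334,961 + 133,496] = 14,684,570; 11!/2 = 39,916,800/2 = 19,958,400.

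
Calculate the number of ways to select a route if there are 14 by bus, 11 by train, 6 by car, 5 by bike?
36

Working:
By the addition principle: 14 + 11 + 6 + 5 = 36.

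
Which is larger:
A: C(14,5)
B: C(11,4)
A

A=C(14,5)=2,002, B=C(11,4)=330.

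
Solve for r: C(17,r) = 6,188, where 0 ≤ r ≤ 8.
5
C(17,r) is increasing for 0 ≤ r ≤ 8. Stepping up (C(17,r+1) = C(17,r)·(17−r)/(r+1)): C(17,1) = 17, C(17,2) = 136, C(17,3) = 680, C(17,4) = 2,380, C(17,5) = 6,188 ✓. So r = 5.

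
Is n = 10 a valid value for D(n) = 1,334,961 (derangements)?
D(10) = (10-1)·[D(9) + D(8)] = 9·[133,496 + 14,833] = 1,334,961, which equals 1,334,961.
Final answer: Yes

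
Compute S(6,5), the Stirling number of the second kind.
Using the Stirling recurrence: S(n,k) = k·S(n-1,k) + S(n-1,k-1)
S(6,5) = 5·S(5,5) + S(5,4)
         = 5·1 + 10
         = 5 + 10
         = 15

Answer: 15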